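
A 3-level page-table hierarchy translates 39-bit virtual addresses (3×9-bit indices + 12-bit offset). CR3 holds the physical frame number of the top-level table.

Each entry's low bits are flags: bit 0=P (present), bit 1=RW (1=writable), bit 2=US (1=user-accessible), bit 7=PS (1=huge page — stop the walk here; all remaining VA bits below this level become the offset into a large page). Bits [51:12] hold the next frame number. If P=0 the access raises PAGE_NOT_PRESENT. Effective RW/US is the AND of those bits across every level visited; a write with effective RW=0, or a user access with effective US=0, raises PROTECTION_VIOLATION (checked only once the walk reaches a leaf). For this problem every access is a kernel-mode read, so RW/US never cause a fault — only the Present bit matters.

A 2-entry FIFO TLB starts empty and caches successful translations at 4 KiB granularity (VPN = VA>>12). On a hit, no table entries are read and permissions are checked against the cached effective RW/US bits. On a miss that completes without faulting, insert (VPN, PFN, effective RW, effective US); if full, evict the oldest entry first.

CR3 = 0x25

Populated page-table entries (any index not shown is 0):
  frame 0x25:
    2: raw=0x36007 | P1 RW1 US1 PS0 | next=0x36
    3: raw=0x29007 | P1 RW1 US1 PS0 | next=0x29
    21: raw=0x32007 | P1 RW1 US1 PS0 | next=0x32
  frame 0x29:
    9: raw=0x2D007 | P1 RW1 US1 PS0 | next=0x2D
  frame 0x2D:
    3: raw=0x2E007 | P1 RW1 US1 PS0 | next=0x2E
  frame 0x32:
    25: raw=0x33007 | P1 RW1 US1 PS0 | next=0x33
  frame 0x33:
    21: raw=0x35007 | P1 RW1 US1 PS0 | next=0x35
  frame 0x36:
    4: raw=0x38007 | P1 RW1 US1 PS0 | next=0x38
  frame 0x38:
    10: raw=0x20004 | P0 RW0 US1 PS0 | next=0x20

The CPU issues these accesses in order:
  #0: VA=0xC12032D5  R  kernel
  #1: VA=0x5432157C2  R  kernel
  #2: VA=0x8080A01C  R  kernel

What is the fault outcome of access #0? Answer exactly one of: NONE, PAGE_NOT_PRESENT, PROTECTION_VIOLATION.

Walk each access:
#0 VA=0xC12032D5 (r,kernel):
  lvl0: tbl 0x25, slot 3 ⇒ 0x29007 (P1/RW1/US1/PS0)
  lvl1: tbl 0x29, slot 9 ⇒ 0x2D007 (P1/RW1/US1/PS0)
  lvl2: tbl 0x2D, slot 3 ⇒ 0x2E007 (P1/RW1/US1/PS0)
  → PA=0x2E2D5  (3 entries read)
#1 VA=0x5432157C2 (r,kernel):
  lvl0: tbl 0x25, slot 21 ⇒ 0x32007 (P1/RW1/US1/PS0)
  lvl1: tbl 0x32, slot 25 ⇒ 0x33007 (P1/RW1/US1/PS0)
  lvl2: tbl 0x33, slot 21 ⇒ 0x35007 (P1/RW1/US1/PS0)
  → PA=0x357C2  (3 entries read)
#2 VA=0x8080A01C (r,kernel):
  lvl0: tbl 0x25, slot 2 ⇒ 0x36007 (P1/RW1/US1/PS0)
  lvl1: tbl 0x36, slot 4 ⇒ 0x38007 (P1/RW1/US1/PS0)
  lvl2: tbl 0x38, slot 10 ⇒ 0x20004 (P0/RW0/US1/PS0)
  ✗ PAGE_NOT_PRESENT  [3 reads]

Access #0 fault: NONE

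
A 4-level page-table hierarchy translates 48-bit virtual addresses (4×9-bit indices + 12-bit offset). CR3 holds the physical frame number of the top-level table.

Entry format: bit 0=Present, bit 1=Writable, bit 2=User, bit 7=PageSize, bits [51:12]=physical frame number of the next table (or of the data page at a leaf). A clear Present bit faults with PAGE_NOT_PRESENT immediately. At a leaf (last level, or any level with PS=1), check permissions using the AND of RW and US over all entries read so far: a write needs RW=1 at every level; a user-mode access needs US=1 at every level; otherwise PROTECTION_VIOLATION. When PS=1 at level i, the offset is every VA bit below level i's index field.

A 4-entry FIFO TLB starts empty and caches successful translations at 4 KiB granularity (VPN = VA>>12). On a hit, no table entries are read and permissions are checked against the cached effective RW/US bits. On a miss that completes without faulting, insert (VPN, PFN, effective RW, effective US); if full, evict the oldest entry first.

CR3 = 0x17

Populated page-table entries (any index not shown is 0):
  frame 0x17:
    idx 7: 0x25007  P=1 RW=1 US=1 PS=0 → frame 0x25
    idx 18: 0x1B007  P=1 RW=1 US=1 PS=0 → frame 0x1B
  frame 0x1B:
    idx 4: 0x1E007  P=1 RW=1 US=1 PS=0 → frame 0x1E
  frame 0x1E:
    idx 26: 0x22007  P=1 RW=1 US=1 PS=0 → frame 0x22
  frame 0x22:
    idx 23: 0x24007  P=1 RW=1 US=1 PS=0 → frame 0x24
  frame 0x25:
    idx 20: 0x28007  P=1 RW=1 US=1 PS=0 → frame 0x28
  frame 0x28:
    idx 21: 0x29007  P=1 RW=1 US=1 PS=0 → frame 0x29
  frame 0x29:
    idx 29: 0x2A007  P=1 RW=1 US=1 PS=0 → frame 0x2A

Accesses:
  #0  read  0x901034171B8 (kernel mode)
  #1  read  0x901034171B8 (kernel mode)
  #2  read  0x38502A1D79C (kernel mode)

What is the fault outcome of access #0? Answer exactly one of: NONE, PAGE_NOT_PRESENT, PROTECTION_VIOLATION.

Walk each access:
#0 VA=0x901034171B8 (r,kernel):
  L0 @0x17[18] → 0x1B007  P=1,RW=1,US=1,PS=0
  L1 @0x1B[4] → 0x1E007  P=1,RW=1,US=1,PS=0
  L2 @0x1E[26] → 0x22007  P=1,RW=1,US=1,PS=0
  L3 @0x22[23] → 0x24007  P=1,RW=1,US=1,PS=0
  → PA=0x241B8  (4 entries read)
#1 VA=0x901034171B8 (r,kernel):
  TLB hit vpn=0x90103417 → PA=0x241B8
#2 VA=0x38502A1D79C (r,kernel):
  L0 @0x17[7] → 0x25007  P=1,RW=1,US=1,PS=0
  L1 @0x25[20] → 0x28007  P=1,RW=1,US=1,PS=0
  L2 @0x28[21] → 0x29007  P=1,RW=1,US=1,PS=0
  L3 @0x29[29] → 0x2A007  P=1,RW=1,US=1,PS=0
  → PA=0x2A79C  (4 entries read)

Access #0 fault: NONE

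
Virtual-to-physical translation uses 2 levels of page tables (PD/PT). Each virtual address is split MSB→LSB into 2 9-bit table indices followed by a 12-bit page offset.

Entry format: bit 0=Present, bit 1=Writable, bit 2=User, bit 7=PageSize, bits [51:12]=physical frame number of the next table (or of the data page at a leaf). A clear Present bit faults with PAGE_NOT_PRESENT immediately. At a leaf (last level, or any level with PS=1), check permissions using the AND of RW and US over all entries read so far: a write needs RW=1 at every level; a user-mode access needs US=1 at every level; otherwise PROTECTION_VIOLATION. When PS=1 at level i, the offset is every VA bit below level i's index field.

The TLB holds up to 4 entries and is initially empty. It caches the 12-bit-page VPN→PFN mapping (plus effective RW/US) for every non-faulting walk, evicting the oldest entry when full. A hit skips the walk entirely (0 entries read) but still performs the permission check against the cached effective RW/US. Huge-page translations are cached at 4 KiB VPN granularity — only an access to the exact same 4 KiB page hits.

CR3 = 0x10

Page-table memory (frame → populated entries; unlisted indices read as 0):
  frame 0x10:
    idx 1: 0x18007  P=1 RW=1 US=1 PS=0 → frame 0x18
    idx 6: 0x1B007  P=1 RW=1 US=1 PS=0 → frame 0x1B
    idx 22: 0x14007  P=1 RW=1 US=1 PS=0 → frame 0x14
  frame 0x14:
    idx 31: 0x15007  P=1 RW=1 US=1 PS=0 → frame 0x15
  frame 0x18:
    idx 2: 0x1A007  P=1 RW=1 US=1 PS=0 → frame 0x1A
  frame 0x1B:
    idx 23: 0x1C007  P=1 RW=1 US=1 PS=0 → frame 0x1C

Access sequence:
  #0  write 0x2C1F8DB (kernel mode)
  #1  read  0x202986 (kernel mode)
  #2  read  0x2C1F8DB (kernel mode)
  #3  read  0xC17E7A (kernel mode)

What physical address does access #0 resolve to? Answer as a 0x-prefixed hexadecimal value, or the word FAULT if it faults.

Per-access translation:
#0 VA=0x2C1F8DB (w,kernel):
  L0 @0x10[22] → 0x14007  P=1,RW=1,US=1,PS=0
  L1 @0x14[31] → 0x15007  P=1,RW=1,US=1,PS=0
  ✓ 0x158DB  — 2 lookups
#1 VA=0x202986 (r,kernel):
  L0 @0x10[1] → 0x18007  P=1,RW=1,US=1,PS=0
  L1 @0x18[2] → 0x1A007  P=1,RW=1,US=1,PS=0
  ✓ 0x1A986  — 2 lookups
#2 VA=0x2C1F8DB (r,kernel):
  TLB hit vpn=0x2C1F → PA=0x158DB
#3 VA=0xC17E7A (r,kernel):
  L0 @0x10[6] → 0x1B007  P=1,RW=1,US=1,PS=0
  L1 @0x1B[23] → 0x1C007  P=1,RW=1,US=1,PS=0
  ✓ 0x1CE7A  — 2 lookups

Access #0 PA: 0x158DB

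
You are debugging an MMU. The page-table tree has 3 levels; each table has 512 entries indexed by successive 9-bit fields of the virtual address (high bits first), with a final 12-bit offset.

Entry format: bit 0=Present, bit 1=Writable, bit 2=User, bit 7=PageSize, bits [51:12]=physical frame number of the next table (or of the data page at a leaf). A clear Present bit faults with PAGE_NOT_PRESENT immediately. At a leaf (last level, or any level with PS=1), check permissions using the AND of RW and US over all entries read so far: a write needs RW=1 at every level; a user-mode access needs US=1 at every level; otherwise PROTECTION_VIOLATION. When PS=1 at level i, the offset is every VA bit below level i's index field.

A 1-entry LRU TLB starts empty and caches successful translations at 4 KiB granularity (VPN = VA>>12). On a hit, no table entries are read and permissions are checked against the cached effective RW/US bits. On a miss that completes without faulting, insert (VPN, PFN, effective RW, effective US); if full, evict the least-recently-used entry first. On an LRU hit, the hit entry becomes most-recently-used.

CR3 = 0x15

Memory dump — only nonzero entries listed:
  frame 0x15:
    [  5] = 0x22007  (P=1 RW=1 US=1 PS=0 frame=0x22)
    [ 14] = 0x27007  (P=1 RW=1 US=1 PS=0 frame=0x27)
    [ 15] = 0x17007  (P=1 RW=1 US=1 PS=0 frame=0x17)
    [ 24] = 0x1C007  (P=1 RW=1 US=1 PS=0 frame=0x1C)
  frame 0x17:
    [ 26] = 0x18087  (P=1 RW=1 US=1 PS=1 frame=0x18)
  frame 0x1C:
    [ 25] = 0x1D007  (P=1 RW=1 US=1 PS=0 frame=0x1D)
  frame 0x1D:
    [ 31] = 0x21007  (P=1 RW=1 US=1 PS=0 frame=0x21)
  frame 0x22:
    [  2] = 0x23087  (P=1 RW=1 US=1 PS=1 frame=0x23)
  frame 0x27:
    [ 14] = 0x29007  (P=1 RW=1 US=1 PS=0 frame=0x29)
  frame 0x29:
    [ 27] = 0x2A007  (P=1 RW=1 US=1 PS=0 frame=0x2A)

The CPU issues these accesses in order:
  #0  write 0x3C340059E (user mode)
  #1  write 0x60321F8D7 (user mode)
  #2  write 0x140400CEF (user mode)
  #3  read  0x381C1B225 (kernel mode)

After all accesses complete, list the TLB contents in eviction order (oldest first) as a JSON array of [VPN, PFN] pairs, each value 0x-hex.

Per-access translation:
#0 VA=0x3C340059E (w,user):
  L0 @0x15[15] → 0x17007  P=1,RW=1,US=1,PS=0
  L1 @0x17[26] → 0x18087  P=1,RW=1,US=1,PS=1
  ⇒ phys 0x1859E (huge @L1)  [2 reads]
#1 VA=0x60321F8D7 (w,user):
  L0 @0x15[24] → 0x1C007  P=1,RW=1,US=1,PS=0
  L1 @0x1C[25] → 0x1D007  P=1,RW=1,US=1,PS=0
  L2 @0x1D[31] → 0x21007  P=1,RW=1,US=1,PS=0
  ⇒ phys 0x218D7  [3 reads]
#2 VA=0x140400CEF (w,user):
  L0 @0x15[5] → 0x22007  P=1,RW=1,US=1,PS=0
  L1 @0x22[2] → 0x23087  P=1,RW=1,US=1,PS=1
  ⇒ phys 0x23CEF (huge @L1)  [2 reads]
#3 VA=0x381C1B225 (r,kernel):
  L0 @0x15[14] → 0x27007  P=1,RW=1,US=1,PS=0
  L1 @0x27[14] → 0x29007  P=1,RW=1,US=1,PS=0
  L2 @0x29[27] → 0x2A007  P=1,RW=1,US=1,PS=0
  ⇒ phys 0x2A225  [3 reads]

TLB: [["0x381C1B", "0x2A"]]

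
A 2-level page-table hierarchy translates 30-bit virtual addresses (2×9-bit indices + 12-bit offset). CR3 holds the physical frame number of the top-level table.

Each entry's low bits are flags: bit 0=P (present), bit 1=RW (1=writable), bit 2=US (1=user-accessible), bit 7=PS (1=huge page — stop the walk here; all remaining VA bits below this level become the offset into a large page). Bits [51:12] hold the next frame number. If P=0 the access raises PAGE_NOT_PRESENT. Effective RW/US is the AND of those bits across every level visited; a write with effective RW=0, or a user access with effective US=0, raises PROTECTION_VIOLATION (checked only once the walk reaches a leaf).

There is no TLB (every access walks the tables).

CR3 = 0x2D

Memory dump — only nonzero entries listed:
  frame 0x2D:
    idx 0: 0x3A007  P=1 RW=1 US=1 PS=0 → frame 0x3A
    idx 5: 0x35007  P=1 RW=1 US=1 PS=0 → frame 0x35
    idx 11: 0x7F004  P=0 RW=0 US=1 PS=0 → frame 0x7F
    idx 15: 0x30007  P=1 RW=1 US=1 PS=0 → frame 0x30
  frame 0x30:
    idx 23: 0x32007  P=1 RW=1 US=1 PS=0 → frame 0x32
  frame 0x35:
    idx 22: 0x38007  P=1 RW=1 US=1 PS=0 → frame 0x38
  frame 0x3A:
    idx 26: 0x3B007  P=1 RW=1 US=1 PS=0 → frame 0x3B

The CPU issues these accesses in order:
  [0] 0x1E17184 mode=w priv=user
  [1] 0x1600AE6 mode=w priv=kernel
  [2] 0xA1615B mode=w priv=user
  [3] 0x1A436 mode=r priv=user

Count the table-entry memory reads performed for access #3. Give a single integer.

Walk each access:
#0 VA=0x1E17184 (w,user):
  L0 @0x2D[15] → 0x30007  P=1,RW=1,US=1,PS=0
  L1 @0x30[23] → 0x32007  P=1,RW=1,US=1,PS=0
  ✓ 0x32184  — 2 lookups
#1 VA=0x1600AE6 (w,kernel):
  L0 @0x2D[11] → 0x7F004  P=0,RW=0,US=1,PS=0
  ⇒ fault: PAGE_NOT_PRESENT  — 1 lookups
#2 VA=0xA1615B (w,user):
  L0 @0x2D[5] → 0x35007  P=1,RW=1,US=1,PS=0
  L1 @0x35[22] → 0x38007  P=1,RW=1,US=1,PS=0
  ✓ 0x3815B  — 2 lookups
#3 VA=0x1A436 (r,user):
  L0 @0x2D[0] → 0x3A007  P=1,RW=1,US=1,PS=0
  L1 @0x3A[26] → 0x3B007  P=1,RW=1,US=1,PS=0
  ✓ 0x3B436  — 2 lookups

Entries read for #3: 2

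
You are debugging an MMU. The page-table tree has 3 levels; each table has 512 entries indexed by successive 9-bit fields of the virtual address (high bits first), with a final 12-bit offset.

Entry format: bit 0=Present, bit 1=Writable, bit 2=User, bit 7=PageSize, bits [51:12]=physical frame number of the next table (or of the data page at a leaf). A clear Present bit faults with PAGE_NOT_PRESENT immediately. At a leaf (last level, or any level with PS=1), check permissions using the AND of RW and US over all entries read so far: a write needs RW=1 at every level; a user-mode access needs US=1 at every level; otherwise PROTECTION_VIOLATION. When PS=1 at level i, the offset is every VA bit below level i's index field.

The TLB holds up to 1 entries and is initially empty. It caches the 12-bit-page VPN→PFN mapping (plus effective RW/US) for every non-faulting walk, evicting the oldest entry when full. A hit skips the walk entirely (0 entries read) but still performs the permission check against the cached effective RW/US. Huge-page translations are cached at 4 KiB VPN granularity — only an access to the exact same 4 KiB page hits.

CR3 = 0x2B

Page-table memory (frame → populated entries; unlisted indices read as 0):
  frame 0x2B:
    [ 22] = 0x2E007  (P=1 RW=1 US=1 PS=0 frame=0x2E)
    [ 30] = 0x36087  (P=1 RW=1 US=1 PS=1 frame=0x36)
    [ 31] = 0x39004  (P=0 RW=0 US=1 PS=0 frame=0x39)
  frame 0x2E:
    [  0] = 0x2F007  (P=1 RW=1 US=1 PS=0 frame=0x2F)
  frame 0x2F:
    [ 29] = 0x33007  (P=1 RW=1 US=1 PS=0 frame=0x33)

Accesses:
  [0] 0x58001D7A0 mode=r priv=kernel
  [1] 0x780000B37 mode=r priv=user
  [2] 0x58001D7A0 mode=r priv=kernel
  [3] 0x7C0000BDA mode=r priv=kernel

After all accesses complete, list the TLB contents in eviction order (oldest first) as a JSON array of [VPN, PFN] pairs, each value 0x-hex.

Walk each access:
#0 VA=0x58001D7A0 (r,kernel):
  L0 @0x2B[22] → 0x2E007  P=1,RW=1,US=1,PS=0
  L1 @0x2E[0] → 0x2F007  P=1,RW=1,US=1,PS=0
  L2 @0x2F[29] → 0x33007  P=1,RW=1,US=1,PS=0
  → PA=0x337A0  (3 entries read)
#1 VA=0x780000B37 (r,user):
  L0 @0x2B[30] → 0x36087  P=1,RW=1,US=1,PS=1
  → PA=0x36B37 (huge @L0)  (1 entries read)
#2 VA=0x58001D7A0 (r,kernel):
  L0 @0x2B[22] → 0x2E007  P=1,RW=1,US=1,PS=0
  L1 @0x2E[0] → 0x2F007  P=1,RW=1,US=1,PS=0
  L2 @0x2F[29] → 0x33007  P=1,RW=1,US=1,PS=0
  → PA=0x337A0  (3 entries read)
#3 VA=0x7C0000BDA (r,kernel):
  L0 @0x2B[31] → 0x39004  P=0,RW=0,US=1,PS=0
  → PAGE_NOT_PRESENT  (1 entries read)

TLB: [["0x58001D", "0x33"]]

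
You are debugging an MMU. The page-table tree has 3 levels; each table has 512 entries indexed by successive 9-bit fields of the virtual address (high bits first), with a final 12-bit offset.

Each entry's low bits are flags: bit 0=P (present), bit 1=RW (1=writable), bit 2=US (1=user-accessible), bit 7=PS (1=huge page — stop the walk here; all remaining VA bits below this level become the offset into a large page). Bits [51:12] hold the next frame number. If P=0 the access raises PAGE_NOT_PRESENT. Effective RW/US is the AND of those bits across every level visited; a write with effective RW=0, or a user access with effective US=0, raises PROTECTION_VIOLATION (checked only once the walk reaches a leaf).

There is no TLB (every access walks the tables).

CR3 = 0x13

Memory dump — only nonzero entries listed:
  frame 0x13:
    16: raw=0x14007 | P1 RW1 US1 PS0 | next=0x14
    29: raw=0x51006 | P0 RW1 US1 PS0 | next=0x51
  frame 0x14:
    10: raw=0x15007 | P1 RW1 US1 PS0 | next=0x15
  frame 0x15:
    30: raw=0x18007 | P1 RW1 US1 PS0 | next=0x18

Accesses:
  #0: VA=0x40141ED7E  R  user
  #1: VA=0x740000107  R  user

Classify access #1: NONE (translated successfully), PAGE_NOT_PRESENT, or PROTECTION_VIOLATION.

Per-access translation:
#0 VA=0x40141ED7E (r,user):
  L0: frame=0x13 idx=16 entry=0x14007 [P=1 RW=1 US=1 PS=0]
  L1: frame=0x14 idx=10 entry=0x15007 [P=1 RW=1 US=1 PS=0]
  L2: frame=0x15 idx=30 entry=0x18007 [P=1 RW=1 US=1 PS=0]
  ✓ 0x18D7E  — 3 lookups
#1 VA=0x740000107 (r,user):
  L0: frame=0x13 idx=29 entry=0x51006 [P=0 RW=1 US=1 PS=0]
  ✗ PAGE_NOT_PRESENT  [1 reads]

Access #1 fault: PAGE_NOT_PRESENT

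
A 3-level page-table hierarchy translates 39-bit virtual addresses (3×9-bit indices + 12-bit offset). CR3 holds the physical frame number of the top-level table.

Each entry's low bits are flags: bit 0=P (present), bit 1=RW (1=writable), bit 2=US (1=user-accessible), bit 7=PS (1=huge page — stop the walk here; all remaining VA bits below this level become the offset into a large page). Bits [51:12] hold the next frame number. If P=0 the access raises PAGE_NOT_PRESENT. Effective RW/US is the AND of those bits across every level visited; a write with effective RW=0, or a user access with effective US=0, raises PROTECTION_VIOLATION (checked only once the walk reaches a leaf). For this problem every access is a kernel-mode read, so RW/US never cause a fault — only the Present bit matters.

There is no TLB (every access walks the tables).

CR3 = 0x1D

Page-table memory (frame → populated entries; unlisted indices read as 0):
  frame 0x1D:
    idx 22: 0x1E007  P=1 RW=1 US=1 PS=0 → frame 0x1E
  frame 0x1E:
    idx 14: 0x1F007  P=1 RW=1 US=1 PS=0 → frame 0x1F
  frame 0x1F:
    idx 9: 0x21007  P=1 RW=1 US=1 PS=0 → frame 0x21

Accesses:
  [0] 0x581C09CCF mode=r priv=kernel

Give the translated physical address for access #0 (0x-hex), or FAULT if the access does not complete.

Per-access translation:
#0 VA=0x581C09CCF (r,kernel):
  [0] read 0x1D idx=22: raw=0x1E007 flags P=1 W=1 U=1 S=0
  [1] read 0x1E idx=14: raw=0x1F007 flags P=1 W=1 U=1 S=0
  [2] read 0x1F idx=9: raw=0x21007 flags P=1 W=1 U=1 S=0
  ✓ 0x21CCF  — 3 lookups

Access #0 PA: 0x21CCF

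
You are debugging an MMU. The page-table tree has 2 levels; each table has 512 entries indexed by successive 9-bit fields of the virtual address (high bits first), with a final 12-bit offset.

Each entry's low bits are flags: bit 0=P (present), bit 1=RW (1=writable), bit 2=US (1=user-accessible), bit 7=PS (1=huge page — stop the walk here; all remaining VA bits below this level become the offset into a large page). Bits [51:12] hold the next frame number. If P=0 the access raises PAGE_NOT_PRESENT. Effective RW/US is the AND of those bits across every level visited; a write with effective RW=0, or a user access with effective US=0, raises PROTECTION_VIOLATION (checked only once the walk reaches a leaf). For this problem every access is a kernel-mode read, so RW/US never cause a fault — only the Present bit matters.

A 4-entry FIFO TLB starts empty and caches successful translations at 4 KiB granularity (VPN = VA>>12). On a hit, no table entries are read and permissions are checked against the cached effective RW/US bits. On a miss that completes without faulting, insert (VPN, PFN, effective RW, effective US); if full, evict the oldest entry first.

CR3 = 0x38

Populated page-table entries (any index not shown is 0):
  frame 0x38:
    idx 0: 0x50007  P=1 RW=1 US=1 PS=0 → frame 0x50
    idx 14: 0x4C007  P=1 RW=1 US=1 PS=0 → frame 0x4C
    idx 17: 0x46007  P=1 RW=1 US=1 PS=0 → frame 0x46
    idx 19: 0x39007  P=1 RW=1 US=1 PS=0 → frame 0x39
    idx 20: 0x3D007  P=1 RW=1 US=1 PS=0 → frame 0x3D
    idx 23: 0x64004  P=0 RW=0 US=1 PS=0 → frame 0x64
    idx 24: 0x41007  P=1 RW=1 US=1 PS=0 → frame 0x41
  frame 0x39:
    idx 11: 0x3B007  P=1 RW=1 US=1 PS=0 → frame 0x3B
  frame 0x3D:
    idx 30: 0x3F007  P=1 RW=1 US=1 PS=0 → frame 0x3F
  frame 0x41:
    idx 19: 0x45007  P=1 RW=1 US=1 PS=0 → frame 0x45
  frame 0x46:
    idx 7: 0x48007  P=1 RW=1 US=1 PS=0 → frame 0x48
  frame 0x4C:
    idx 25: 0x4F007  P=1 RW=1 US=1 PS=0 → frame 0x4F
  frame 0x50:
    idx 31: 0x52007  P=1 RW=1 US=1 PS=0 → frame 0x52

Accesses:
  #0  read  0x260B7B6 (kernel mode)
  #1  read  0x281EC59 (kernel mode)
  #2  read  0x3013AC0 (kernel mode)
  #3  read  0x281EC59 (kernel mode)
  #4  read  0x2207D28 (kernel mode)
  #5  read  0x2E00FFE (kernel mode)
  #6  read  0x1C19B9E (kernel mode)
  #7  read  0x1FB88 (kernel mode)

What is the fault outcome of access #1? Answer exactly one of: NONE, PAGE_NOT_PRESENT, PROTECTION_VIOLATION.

Per-access translation:
#0 VA=0x260B7B6 (r,kernel):
  [0] read 0x38 idx=19: raw=0x39007 flags P=1 W=1 U=1 S=0
  [1] read 0x39 idx=11: raw=0x3B007 flags P=1 W=1 U=1 S=0
  ✓ 0x3B7B6  — 2 lookups
#1 VA=0x281EC59 (r,kernel):
  [0] read 0x38 idx=20: raw=0x3D007 flags P=1 W=1 U=1 S=0
  [1] read 0x3D idx=30: raw=0x3F007 flags P=1 W=1 U=1 S=0
  ✓ 0x3FC59  — 2 lookups
#2 VA=0x3013AC0 (r,kernel):
  [0] read 0x38 idx=24: raw=0x41007 flags P=1 W=1 U=1 S=0
  [1] read 0x41 idx=19: raw=0x45007 flags P=1 W=1 U=1 S=0
  ✓ 0x45AC0  — 2 lookups
#3 VA=0x281EC59 (r,kernel):
  TLB hit vpn=0x281E → PA=0x3FC59
#4 VA=0x2207D28 (r,kernel):
  [0] read 0x38 idx=17: raw=0x46007 flags P=1 W=1 U=1 S=0
  [1] read 0x46 idx=7: raw=0x48007 flags P=1 W=1 U=1 S=0
  ✓ 0x48D28  — 2 lookups
#5 VA=0x2E00FFE (r,kernel):
  [0] read 0x38 idx=23: raw=0x64004 flags P=0 W=0 U=1 S=0
  ✗ PAGE_NOT_PRESENT  [1 reads]
#6 VA=0x1C19B9E (r,kernel):
  [0] read 0x38 idx=14: raw=0x4C007 flags P=1 W=1 U=1 S=0
  [1] read 0x4C idx=25: raw=0x4F007 flags P=1 W=1 U=1 S=0
  ✓ 0x4FB9E  — 2 lookups
#7 VA=0x1FB88 (r,kernel):
  [0] read 0x38 idx=0: raw=0x50007 flags P=1 W=1 U=1 S=0
  [1] read 0x50 idx=31: raw=0x52007 flags P=1 W=1 U=1 S=0
  ✓ 0x52B88  — 2 lookups

Access #1 fault: NONE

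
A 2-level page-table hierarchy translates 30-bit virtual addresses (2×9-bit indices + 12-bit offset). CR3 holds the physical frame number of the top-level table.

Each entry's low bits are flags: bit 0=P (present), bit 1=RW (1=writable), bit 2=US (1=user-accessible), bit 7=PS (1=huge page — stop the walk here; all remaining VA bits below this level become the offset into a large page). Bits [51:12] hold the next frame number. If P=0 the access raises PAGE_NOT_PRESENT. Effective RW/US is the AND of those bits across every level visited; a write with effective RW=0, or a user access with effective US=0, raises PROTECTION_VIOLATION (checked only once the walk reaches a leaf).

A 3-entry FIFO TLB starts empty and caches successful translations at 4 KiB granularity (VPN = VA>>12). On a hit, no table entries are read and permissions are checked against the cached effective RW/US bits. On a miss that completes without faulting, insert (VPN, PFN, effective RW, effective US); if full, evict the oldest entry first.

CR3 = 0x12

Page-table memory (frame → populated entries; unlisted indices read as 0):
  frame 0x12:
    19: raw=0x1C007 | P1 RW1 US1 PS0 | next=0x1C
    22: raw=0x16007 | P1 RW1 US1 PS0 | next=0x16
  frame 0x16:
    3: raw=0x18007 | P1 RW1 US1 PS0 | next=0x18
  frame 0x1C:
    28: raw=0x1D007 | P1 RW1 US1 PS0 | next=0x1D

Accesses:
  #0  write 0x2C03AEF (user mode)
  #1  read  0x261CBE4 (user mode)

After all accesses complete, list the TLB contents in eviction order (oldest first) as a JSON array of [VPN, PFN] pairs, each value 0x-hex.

Trace:
#0 VA=0x2C03AEF (w,user):
  [0] read 0x12 idx=22: raw=0x16007 flags P=1 W=1 U=1 S=0
  [1] read 0x16 idx=3: raw=0x18007 flags P=1 W=1 U=1 S=0
  → PA=0x18AEF  (2 entries read)
#1 VA=0x261CBE4 (r,user):
  [0] read 0x12 idx=19: raw=0x1C007 flags P=1 W=1 U=1 S=0
  [1] read 0x1C idx=28: raw=0x1D007 flags P=1 W=1 U=1 S=0
  → PA=0x1DBE4  (2 entries read)

TLB: [["0x2C03", "0x18"], ["0x261C", "0x1D"]]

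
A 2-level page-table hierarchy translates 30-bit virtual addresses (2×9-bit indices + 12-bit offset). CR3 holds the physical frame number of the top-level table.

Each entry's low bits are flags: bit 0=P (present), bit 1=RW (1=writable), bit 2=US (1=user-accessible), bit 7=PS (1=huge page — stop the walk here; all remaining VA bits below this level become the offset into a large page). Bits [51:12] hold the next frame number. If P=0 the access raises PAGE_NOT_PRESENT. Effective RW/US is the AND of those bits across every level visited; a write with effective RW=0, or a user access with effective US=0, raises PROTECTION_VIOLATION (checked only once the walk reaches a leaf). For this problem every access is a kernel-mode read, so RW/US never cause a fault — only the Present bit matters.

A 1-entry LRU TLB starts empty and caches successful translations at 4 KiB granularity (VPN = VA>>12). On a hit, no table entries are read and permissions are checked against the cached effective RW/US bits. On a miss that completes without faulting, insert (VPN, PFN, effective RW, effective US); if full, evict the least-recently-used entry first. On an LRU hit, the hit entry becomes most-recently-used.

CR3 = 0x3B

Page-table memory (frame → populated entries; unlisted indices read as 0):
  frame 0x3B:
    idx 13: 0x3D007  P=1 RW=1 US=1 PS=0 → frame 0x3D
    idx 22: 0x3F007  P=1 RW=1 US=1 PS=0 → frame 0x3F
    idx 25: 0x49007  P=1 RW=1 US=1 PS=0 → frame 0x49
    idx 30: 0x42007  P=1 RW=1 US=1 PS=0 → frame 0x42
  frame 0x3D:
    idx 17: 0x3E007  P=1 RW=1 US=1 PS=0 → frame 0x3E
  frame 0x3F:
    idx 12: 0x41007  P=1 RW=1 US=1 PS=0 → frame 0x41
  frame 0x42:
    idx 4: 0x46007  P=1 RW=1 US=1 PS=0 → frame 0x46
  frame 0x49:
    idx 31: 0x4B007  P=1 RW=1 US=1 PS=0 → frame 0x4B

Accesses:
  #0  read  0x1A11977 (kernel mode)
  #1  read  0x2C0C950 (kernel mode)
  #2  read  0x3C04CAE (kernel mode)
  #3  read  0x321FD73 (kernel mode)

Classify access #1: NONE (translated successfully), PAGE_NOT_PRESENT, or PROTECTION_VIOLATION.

Per-access translation:
#0 VA=0x1A11977 (r,kernel):
  [0] read 0x3B idx=13: raw=0x3D007 flags P=1 W=1 U=1 S=0
  [1] read 0x3D idx=17: raw=0x3E007 flags P=1 W=1 U=1 S=0
  ✓ 0x3E977  — 2 lookups
#1 VA=0x2C0C950 (r,kernel):
  [0] read 0x3B idx=22: raw=0x3F007 flags P=1 W=1 U=1 S=0
  [1] read 0x3F idx=12: raw=0x41007 flags P=1 W=1 U=1 S=0
  ✓ 0x41950  — 2 lookups
#2 VA=0x3C04CAE (r,kernel):
  [0] read 0x3B idx=30: raw=0x42007 flags P=1 W=1 U=1 S=0
  [1] read 0x42 idx=4: raw=0x46007 flags P=1 W=1 U=1 S=0
  ✓ 0x46CAE  — 2 lookups
#3 VA=0x321FD73 (r,kernel):
  [0] read 0x3B idx=25: raw=0x49007 flags P=1 W=1 U=1 S=0
  [1] read 0x49 idx=31: raw=0x4B007 flags P=1 W=1 U=1 S=0
  ✓ 0x4BD73  — 2 lookups

Access #1 fault: NONE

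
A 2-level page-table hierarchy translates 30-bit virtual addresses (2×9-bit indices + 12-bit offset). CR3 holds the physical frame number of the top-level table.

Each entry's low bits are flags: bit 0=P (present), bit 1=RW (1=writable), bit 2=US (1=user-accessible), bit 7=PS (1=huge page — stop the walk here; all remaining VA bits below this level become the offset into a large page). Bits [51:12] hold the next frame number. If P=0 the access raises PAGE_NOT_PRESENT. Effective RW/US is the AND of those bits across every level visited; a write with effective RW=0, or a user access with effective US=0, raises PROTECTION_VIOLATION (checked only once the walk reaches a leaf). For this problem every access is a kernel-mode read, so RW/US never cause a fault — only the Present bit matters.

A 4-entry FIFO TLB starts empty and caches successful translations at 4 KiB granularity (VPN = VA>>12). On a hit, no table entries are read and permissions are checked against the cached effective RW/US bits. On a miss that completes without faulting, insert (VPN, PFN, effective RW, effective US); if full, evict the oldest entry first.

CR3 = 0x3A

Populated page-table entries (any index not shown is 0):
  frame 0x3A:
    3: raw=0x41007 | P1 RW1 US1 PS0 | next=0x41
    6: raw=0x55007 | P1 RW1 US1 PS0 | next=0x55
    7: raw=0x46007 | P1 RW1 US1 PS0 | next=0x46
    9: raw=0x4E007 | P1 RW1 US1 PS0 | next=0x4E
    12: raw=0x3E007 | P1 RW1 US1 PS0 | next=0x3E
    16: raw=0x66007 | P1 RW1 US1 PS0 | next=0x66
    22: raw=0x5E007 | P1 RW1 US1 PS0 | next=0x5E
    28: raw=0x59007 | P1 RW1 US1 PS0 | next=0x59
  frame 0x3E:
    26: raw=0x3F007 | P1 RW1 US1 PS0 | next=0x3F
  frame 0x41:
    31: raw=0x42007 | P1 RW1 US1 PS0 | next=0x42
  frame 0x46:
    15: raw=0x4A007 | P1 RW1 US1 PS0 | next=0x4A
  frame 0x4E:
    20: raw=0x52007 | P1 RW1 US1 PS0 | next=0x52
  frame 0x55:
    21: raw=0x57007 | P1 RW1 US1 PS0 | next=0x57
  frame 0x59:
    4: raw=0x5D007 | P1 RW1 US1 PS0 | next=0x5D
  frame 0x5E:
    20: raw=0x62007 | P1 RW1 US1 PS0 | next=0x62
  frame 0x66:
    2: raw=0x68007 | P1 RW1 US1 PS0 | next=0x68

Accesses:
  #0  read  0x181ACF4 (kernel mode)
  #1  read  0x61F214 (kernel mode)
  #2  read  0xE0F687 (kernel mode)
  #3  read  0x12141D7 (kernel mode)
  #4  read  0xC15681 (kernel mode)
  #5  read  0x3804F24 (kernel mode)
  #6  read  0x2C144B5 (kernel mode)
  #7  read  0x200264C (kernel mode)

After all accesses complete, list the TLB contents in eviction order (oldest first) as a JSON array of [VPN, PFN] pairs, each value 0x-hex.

Walk each access:
#0 VA=0x181ACF4 (r,kernel):
  L0: frame=0x3A idx=12 entry=0x3E007 [P=1 RW=1 US=1 PS=0]
  L1: frame=0x3E idx=26 entry=0x3F007 [P=1 RW=1 US=1 PS=0]
  → PA=0x3FCF4  (2 entries read)
#1 VA=0x61F214 (r,kernel):
  L0: frame=0x3A idx=3 entry=0x41007 [P=1 RW=1 US=1 PS=0]
  L1: frame=0x41 idx=31 entry=0x42007 [P=1 RW=1 US=1 PS=0]
  → PA=0x42214  (2 entries read)
#2 VA=0xE0F687 (r,kernel):
  L0: frame=0x3A idx=7 entry=0x46007 [P=1 RW=1 US=1 PS=0]
  L1: frame=0x46 idx=15 entry=0x4A007 [P=1 RW=1 US=1 PS=0]
  → PA=0x4A687  (2 entries read)
#3 VA=0x12141D7 (r,kernel):
  L0: frame=0x3A idx=9 entry=0x4E007 [P=1 RW=1 US=1 PS=0]
  L1: frame=0x4E idx=20 entry=0x52007 [P=1 RW=1 US=1 PS=0]
  → PA=0x521D7  (2 entries read)
#4 VA=0xC15681 (r,kernel):
  L0: frame=0x3A idx=6 entry=0x55007 [P=1 RW=1 US=1 PS=0]
  L1: frame=0x55 idx=21 entry=0x57007 [P=1 RW=1 US=1 PS=0]
  → PA=0x57681  (2 entries read)
#5 VA=0x3804F24 (r,kernel):
  L0: frame=0x3A idx=28 entry=0x59007 [P=1 RW=1 US=1 PS=0]
  L1: frame=0x59 idx=4 entry=0x5D007 [P=1 RW=1 US=1 PS=0]
  → PA=0x5DF24  (2 entries read)
#6 VA=0x2C144B5 (r,kernel):
  L0: frame=0x3A idx=22 entry=0x5E007 [P=1 RW=1 US=1 PS=0]
  L1: frame=0x5E idx=20 entry=0x62007 [P=1 RW=1 US=1 PS=0]
  → PA=0x624B5  (2 entries read)
#7 VA=0x200264C (r,kernel):
  L0: frame=0x3A idx=16 entry=0x66007 [P=1 RW=1 US=1 PS=0]
  L1: frame=0x66 idx=2 entry=0x68007 [P=1 RW=1 US=1 PS=0]
  → PA=0x6864C  (2 entries read)

TLB: [["0xC15", "0x57"], ["0x3804", "0x5D"], ["0x2C14", "0x62"], ["0x2002", "0x68"]]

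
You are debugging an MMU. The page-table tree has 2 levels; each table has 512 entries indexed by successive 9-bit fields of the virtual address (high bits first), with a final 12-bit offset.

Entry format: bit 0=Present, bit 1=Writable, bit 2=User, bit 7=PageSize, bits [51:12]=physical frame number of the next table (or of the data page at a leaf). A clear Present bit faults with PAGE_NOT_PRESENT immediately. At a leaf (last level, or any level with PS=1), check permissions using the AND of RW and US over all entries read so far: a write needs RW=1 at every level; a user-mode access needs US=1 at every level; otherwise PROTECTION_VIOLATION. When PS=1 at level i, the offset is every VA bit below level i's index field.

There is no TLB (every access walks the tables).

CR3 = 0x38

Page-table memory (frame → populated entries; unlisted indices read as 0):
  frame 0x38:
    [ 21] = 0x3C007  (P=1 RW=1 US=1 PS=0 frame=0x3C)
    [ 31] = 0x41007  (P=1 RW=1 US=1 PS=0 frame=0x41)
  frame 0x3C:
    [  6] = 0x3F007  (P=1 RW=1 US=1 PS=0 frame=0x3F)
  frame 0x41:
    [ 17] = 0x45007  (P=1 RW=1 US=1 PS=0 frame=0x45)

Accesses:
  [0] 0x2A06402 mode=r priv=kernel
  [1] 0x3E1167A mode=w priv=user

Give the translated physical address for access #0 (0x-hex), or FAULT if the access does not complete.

Per-access translation:
#0 VA=0x2A06402 (r,kernel):
  [0] read 0x38 idx=21: raw=0x3C007 flags P=1 W=1 U=1 S=0
  [1] read 0x3C idx=6: raw=0x3F007 flags P=1 W=1 U=1 S=0
  ⇒ phys 0x3F402  [2 reads]
#1 VA=0x3E1167A (w,user):
  [0] read 0x38 idx=31: raw=0x41007 flags P=1 W=1 U=1 S=0
  [1] read 0x41 idx=17: raw=0x45007 flags P=1 W=1 U=1 S=0
  ⇒ phys 0x4567A  [2 reads]

Access #0 PA: 0x3F402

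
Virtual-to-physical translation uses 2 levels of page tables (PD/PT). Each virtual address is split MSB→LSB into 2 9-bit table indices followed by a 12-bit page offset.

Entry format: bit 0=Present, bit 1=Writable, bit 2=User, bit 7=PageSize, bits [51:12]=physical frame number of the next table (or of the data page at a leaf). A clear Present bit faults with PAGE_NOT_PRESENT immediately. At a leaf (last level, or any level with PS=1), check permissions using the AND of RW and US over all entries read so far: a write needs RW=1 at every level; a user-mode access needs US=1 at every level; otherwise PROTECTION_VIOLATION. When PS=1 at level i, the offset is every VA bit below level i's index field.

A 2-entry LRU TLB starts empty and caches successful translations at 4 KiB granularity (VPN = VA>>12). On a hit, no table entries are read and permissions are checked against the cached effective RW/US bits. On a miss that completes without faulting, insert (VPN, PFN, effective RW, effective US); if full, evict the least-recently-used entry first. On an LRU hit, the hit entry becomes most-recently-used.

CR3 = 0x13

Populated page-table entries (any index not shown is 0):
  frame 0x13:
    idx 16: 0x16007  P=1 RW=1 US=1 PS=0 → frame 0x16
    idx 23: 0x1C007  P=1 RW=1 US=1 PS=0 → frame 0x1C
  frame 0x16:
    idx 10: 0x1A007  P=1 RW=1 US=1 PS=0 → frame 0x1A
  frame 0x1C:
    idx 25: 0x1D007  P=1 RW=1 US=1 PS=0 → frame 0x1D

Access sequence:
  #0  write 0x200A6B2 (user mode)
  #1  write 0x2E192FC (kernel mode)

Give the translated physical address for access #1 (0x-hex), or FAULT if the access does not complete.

Walk each access:
#0 VA=0x200A6B2 (w,user):
  L0: frame=0x13 idx=16 entry=0x16007 [P=1 RW=1 US=1 PS=0]
  L1: frame=0x16 idx=10 entry=0x1A007 [P=1 RW=1 US=1 PS=0]
  ✓ 0x1A6B2  — 2 lookups
#1 VA=0x2E192FC (w,kernel):
  L0: frame=0x13 idx=23 entry=0x1C007 [P=1 RW=1 US=1 PS=0]
  L1: frame=0x1C idx=25 entry=0x1D007 [P=1 RW=1 US=1 PS=0]
  ✓ 0x1D2FC  — 2 lookups

Access #1 PA: 0x1D2FC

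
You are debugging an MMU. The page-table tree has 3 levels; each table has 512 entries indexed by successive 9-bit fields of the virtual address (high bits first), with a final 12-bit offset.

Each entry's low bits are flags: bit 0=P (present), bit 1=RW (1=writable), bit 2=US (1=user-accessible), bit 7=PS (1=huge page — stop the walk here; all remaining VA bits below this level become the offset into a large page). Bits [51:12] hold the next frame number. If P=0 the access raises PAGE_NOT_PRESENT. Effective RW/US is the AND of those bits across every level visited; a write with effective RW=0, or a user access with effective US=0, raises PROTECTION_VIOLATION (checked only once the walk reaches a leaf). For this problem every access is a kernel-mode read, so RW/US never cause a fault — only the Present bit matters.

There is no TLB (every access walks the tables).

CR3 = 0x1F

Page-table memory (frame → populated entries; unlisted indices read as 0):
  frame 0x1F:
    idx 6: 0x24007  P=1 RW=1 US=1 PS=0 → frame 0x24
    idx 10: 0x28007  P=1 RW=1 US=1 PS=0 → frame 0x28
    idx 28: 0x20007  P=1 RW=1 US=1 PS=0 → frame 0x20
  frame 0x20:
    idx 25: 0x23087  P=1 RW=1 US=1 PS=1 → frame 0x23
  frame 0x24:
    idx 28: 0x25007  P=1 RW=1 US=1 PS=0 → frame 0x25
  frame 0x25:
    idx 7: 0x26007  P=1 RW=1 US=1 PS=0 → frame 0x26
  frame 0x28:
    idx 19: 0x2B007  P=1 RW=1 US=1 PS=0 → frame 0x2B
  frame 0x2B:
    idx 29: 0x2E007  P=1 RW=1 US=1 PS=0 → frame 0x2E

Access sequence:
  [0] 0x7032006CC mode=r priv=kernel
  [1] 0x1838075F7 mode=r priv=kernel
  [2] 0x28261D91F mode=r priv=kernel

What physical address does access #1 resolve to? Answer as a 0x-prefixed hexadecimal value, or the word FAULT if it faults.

Trace:
#0 VA=0x7032006CC (r,kernel):
  L0: frame=0x1F idx=28 entry=0x20007 [P=1 RW=1 US=1 PS=0]
  L1: frame=0x20 idx=25 entry=0x23087 [P=1 RW=1 US=1 PS=1]
  ⇒ phys 0x236CC (huge @L1)  [2 reads]
#1 VA=0x1838075F7 (r,kernel):
  L0: frame=0x1F idx=6 entry=0x24007 [P=1 RW=1 US=1 PS=0]
  L1: frame=0x24 idx=28 entry=0x25007 [P=1 RW=1 US=1 PS=0]
  L2: frame=0x25 idx=7 entry=0x26007 [P=1 RW=1 US=1 PS=0]
  ⇒ phys 0x265F7  [3 reads]
#2 VA=0x28261D91F (r,kernel):
  L0: frame=0x1F idx=10 entry=0x28007 [P=1 RW=1 US=1 PS=0]
  L1: frame=0x28 idx=19 entry=0x2B007 [P=1 RW=1 US=1 PS=0]
  L2: frame=0x2B idx=29 entry=0x2E007 [P=1 RW=1 US=1 PS=0]
  ⇒ phys 0x2E91F  [3 reads]

Access #1 PA: 0x265F7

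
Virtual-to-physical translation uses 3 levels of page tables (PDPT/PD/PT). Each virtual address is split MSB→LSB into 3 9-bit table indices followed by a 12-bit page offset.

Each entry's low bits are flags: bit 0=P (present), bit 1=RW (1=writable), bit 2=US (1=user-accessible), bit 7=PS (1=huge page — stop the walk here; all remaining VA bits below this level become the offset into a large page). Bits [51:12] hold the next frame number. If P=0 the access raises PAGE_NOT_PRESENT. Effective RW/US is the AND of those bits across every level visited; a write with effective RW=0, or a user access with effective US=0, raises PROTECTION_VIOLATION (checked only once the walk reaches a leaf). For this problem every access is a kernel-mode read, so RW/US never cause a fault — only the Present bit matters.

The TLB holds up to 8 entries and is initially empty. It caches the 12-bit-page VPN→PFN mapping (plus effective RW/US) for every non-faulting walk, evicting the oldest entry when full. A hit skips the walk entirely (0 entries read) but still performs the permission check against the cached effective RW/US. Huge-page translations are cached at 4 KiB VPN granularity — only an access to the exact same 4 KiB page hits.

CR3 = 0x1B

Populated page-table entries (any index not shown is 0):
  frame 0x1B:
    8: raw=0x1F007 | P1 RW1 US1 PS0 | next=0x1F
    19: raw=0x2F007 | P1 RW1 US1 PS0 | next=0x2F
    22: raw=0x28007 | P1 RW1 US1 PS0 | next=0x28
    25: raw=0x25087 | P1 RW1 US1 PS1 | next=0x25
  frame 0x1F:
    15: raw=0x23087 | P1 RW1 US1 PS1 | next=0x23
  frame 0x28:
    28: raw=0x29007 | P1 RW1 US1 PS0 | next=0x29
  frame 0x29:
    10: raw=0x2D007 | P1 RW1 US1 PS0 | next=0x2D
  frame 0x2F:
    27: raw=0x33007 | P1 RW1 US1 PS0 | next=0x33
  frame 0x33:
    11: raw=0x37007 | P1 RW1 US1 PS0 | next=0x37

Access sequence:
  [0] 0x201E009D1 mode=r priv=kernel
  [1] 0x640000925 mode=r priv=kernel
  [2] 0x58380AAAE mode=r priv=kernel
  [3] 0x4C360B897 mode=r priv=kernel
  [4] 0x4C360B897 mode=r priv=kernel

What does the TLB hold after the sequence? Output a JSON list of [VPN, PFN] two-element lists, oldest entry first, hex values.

Walk each access:
#0 VA=0x201E009D1 (r,kernel):
  lvl0: tbl 0x1B, slot 8 ⇒ 0x1F007 (P1/RW1/US1/PS0)
  lvl1: tbl 0x1F, slot 15 ⇒ 0x23087 (P1/RW1/US1/PS1)
  ⇒ phys 0x239D1 (huge @L1)  [2 reads]
#1 VA=0x640000925 (r,kernel):
  lvl0: tbl 0x1B, slot 25 ⇒ 0x25087 (P1/RW1/US1/PS1)
  ⇒ phys 0x25925 (huge @L0)  [1 reads]
#2 VA=0x58380AAAE (r,kernel):
  lvl0: tbl 0x1B, slot 22 ⇒ 0x28007 (P1/RW1/US1/PS0)
  lvl1: tbl 0x28, slot 28 ⇒ 0x29007 (P1/RW1/US1/PS0)
  lvl2: tbl 0x29, slot 10 ⇒ 0x2D007 (P1/RW1/US1/PS0)
  ⇒ phys 0x2DAAE  [3 reads]
#3 VA=0x4C360B897 (r,kernel):
  lvl0: tbl 0x1B, slot 19 ⇒ 0x2F007 (P1/RW1/US1/PS0)
  lvl1: tbl 0x2F, slot 27 ⇒ 0x33007 (P1/RW1/US1/PS0)
  lvl2: tbl 0x33, slot 11 ⇒ 0x37007 (P1/RW1/US1/PS0)
  ⇒ phys 0x37897  [3 reads]
#4 VA=0x4C360B897 (r,kernel):
  TLB hit vpn=0x4C360B → PA=0x37897

TLB: [["0x201E00", "0x23"], ["0x640000", "0x25"], ["0x58380A", "0x2D"], ["0x4C360B", "0x37"]]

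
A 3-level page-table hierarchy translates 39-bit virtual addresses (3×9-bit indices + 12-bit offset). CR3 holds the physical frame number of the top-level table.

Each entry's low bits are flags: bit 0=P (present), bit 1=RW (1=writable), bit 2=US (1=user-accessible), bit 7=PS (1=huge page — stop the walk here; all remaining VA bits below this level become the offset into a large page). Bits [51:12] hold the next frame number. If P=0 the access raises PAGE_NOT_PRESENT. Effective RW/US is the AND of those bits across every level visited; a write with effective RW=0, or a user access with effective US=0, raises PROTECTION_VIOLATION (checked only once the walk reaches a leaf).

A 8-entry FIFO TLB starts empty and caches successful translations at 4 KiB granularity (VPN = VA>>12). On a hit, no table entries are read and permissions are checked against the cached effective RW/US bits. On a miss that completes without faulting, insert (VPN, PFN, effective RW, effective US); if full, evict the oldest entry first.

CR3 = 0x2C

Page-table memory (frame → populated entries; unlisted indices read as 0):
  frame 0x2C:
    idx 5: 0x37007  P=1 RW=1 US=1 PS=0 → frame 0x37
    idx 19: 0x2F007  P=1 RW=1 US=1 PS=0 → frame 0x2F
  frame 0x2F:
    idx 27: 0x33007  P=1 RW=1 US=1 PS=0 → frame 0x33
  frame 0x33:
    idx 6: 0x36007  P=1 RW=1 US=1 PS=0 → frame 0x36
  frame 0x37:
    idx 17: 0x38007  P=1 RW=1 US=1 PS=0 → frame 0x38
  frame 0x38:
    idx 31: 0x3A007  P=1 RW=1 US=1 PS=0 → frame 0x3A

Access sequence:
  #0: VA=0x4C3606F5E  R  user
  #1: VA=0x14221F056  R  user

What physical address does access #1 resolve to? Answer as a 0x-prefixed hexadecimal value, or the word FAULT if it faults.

Per-access translation:
#0 VA=0x4C3606F5E (r,user):
  [0] read 0x2C idx=19: raw=0x2F007 flags P=1 W=1 U=1 S=0
  [1] read 0x2F idx=27: raw=0x33007 flags P=1 W=1 U=1 S=0
  [2] read 0x33 idx=6: raw=0x36007 flags P=1 W=1 U=1 S=0
  ✓ 0x36F5E  — 3 lookups
#1 VA=0x14221F056 (r,user):
  [0] read 0x2C idx=5: raw=0x37007 flags P=1 W=1 U=1 S=0
  [1] read 0x37 idx=17: raw=0x38007 flags P=1 W=1 U=1 S=0
  [2] read 0x38 idx=31: raw=0x3A007 flags P=1 W=1 U=1 S=0
  ✓ 0x3A056  — 3 lookups

Access #1 PA: 0x3A056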